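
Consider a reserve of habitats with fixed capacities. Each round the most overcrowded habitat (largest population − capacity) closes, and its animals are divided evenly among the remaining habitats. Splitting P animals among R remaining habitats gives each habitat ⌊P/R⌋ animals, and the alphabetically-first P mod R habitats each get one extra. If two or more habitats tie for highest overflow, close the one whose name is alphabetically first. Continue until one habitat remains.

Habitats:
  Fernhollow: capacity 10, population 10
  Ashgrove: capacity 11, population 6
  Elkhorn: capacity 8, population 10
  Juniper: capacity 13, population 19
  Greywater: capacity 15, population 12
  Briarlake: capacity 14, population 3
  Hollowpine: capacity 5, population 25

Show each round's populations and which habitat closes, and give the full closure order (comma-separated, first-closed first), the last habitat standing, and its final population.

Round 1: Ashgrove=6 Briarlake=3 Elkhorn=10 Fernhollow=10 Greywater=12 Hollowpine=25 Juniper=19 → close Hollowpine (overflow 20)
  25÷6 = 4 each, +1 to first 1
Round 2: Ashgrove=11 Briarlake=7 Elkhorn=14 Fernhollow=14 Greywater=16 Juniper=23 → close Juniper (overflow 10)
  23÷5 = 4 each, +1 to first 3
Round 3: Ashgrove=16 Briarlake=12 Elkhorn=19 Fernhollow=18 Greywater=20 → close Elkhorn (overflow 11)
  19÷4 = 4 each, +1 to first 3
Round 4: Ashgrove=21 Briarlake=17 Fernhollow=23 Greywater=24 → close Fernhollow (overflow 13)
  23÷3 = 7 each, +1 to first 2
Round 5: Ashgrove=29 Briarlake=25 Greywater=31 → close Ashgrove (overflow 18)
  29÷2 = 14 each, +1 to first 1
Round 6: Briarlake=40 Greywater=45 → close Greywater (overflow 30)
  45÷1 = 45 each, +1 to first 0

Closure order: Hollowpine, Juniper, Elkhorn, Fernhollow, Ashgrove, Greywater
Last habitat: Briarlake with 85 animals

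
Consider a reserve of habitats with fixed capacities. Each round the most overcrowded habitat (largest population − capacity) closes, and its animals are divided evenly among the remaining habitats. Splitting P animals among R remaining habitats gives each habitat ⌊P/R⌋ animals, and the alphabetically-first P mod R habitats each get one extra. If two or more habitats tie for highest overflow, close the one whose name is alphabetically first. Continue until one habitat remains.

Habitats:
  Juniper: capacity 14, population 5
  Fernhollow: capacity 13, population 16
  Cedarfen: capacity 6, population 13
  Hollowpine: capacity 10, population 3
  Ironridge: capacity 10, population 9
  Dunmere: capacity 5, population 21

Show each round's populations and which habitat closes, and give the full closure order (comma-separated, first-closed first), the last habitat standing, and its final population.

Closure order: Dunmere, Cedarfen, Fernhollow, Ironridge, Hollowpine
Last habitat: Juniper with 67 animals

Round 1: Cedarfen=13 Dunmere=21 Fernhollow=16 Hollowpine=3 Ironridge=9 Juniper=5 → close Dunmere (overflow 16)
  21÷5 = 4 each, +1 to first 1
Round 2: Cedarfen=18 Fernhollow=20 Hollowpine=7 Ironridge=13 Juniper=9 → close Cedarfen (overflow 12)
  18÷4 = 4 each, +1 to first 2
Round 3: Fernhollow=25 Hollowpine=12 Ironridge=17 Juniper=13 → close Fernhollow (overflow 12)
  25÷3 = 8 each, +1 to first 1
Round 4: Hollowpine=21 Ironridge=25 Juniper=21 → close Ironridge (overflow 15)
  25÷2 = 12 each, +1 to first 1
Round 5: Hollowpine=34 Juniper=33 → close Hollowpine (overflow 24)
  34÷1 = 34 each, +1 to first 0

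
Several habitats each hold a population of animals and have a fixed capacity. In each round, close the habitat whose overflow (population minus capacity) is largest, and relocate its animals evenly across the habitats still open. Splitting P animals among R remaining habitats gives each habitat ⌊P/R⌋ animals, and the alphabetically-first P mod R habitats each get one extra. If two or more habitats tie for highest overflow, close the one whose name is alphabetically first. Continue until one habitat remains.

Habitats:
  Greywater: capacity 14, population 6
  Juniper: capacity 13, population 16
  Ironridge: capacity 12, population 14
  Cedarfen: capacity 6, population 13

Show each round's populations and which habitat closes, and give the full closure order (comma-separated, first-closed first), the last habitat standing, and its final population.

Closure order: Cedarfen, Juniper, Ironridge
Last habitat: Greywater with 49 animals

Round 1: Cedarfen=13 Greywater=6 Ironridge=14 Juniper=16 → close Cedarfen (overflow 7)
  13÷3 = 4 each, +1 to first 1
Round 2: Greywater=11 Ironridge=18 Juniper=20 → close Juniper (overflow 7)
  20÷2 = 10 each, +1 to first 0
Round 3: Greywater=21 Ironridge=28 → close Ironridge (overflow 16)
  28÷1 = 28 each, +1 to first 0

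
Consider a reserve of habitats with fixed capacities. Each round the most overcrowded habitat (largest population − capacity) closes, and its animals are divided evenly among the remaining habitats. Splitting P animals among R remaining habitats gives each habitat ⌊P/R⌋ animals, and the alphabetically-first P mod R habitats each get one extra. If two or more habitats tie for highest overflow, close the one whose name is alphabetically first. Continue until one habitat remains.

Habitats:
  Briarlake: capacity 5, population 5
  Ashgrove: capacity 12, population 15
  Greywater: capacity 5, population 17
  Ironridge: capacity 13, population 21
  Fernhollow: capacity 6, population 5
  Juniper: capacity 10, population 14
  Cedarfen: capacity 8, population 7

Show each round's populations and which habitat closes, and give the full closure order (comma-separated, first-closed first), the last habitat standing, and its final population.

Round 1: Ashgrove=15 Briarlake=5 Cedarfen=7 Fernhollow=5 Greywater=17 Ironridge=21 Juniper=14 → close Greywater (overflow 12)
  17÷6 = 2 each, +1 to first 5
Round 2: Ashgrove=18 Briarlake=8 Cedarfen=10 Fernhollow=8 Ironridge=24 Juniper=16 → close Ironridge (overflow 11)
  24÷5 = 4 each, +1 to first 4
Round 3: Ashgrove=23 Briarlake=13 Cedarfen=15 Fernhollow=13 Juniper=20 → close Ashgrove (overflow 11)
  23÷4 = 5 each, +1 to first 3
Round 4: Briarlake=19 Cedarfen=21 Fernhollow=19 Juniper=25 → close Juniper (overflow 15)
  25÷3 = 8 each, +1 to first 1
Round 5: Briarlake=28 Cedarfen=29 Fernhollow=27 → close Briarlake (overflow 23)
  28÷2 = 14 each, +1 to first 0
Round 6: Cedarfen=43 Fernhollow=41 → close Cedarfen (overflow 35)
  43÷1 = 43 each, +1 to first 0

Closure order: Greywater, Ironridge, Ashgrove, Juniper, Briarlake, Cedarfen
Last habitat: Fernhollow with 84 animals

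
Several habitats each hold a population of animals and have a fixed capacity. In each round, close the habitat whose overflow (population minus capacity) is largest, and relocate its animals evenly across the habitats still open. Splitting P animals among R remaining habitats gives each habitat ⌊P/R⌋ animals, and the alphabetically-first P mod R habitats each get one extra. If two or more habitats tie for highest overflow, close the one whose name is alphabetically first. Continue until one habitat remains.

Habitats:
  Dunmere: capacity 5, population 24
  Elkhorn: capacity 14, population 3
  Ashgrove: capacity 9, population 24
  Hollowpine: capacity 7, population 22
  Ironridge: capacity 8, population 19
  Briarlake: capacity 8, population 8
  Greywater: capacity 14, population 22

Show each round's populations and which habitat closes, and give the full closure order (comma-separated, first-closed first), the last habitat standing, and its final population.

Round 1: Ashgrove=24 Briarlake=8 Dunmere=24 Elkhorn=3 Greywater=22 Hollowpine=22 Ironridge=19 → close Dunmere (overflow 19)
  24÷6 = 4 each, +1 to first 0
Round 2: Ashgrove=28 Briarlake=12 Elkhorn=7 Greywater=26 Hollowpine=26 Ironridge=23 → close Ashgrove (overflow 19)
  28÷5 = 5 each, +1 to first 3
Round 3: Briarlake=18 Elkhorn=13 Greywater=32 Hollowpine=31 Ironridge=28 → close Hollowpine (overflow 24)
  31÷4 = 7 each, +1 to first 3
Round 4: Briarlake=26 Elkhorn=21 Greywater=40 Ironridge=35 → close Ironridge (overflow 27)
  35÷3 = 11 each, +1 to first 2
Round 5: Briarlake=38 Elkhorn=33 Greywater=51 → close Greywater (overflow 37)
  51÷2 = 25 each, +1 to first 1
Round 6: Briarlake=64 Elkhorn=58 → close Briarlake (overflow 56)
  64÷1 = 64 each, +1 to first 0

Closure order: Dunmere, Ashgrove, Hollowpine, Ironridge, Greywater, Briarlake
Last habitat: Elkhorn with 122 animals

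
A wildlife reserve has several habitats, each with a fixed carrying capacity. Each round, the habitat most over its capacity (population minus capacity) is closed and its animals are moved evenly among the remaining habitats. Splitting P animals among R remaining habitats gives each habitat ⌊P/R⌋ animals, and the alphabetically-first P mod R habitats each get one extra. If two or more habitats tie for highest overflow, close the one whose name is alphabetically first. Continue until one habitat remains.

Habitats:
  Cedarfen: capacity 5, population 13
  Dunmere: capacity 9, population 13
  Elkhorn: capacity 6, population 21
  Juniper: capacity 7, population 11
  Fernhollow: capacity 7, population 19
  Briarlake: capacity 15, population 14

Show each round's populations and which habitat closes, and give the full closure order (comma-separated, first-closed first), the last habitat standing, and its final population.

Closure order: Elkhorn, Fernhollow, Cedarfen, Dunmere, Juniper
Last habitat: Briarlake with 91 animals

Round 1: Briarlake=14 Cedarfen=13 Dunmere=13 Elkhorn=21 Fernhollow=19 Juniper=11 → close Elkhorn (overflow 15)
  21÷5 = 4 each, +1 to first 1
Round 2: Briarlake=19 Cedarfen=17 Dunmere=17 Fernhollow=23 Juniper=15 → close Fernhollow (overflow 16)
  23÷4 = 5 each, +1 to first 3
Round 3: Briarlake=25 Cedarfen=23 Dunmere=23 Juniper=20 → close Cedarfen (overflow 18)
  23÷3 = 7 each, +1 to first 2
Round 4: Briarlake=33 Dunmere=31 Juniper=27 → close Dunmere (overflow 22)
  31÷2 = 15 each, +1 to first 1
Round 5: Briarlake=49 Juniper=42 → close Juniper (overflow 35)
  42÷1 = 42 each, +1 to first 0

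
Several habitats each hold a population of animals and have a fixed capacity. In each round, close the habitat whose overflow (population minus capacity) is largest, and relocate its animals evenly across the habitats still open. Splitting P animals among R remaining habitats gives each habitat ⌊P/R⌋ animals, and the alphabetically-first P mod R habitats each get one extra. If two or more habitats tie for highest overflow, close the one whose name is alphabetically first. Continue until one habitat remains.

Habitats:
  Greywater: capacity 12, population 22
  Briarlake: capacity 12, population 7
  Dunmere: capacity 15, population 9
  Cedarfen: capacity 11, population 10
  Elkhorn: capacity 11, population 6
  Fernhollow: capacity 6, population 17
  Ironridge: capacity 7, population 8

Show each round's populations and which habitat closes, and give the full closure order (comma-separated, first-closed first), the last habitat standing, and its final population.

Round 1: Briarlake=7 Cedarfen=10 Dunmere=9 Elkhorn=6 Fernhollow=17 Greywater=22 Ironridge=8 → close Fernhollow (overflow 11)
  17÷6 = 2 each, +1 to first 5
Round 2: Briarlake=10 Cedarfen=13 Dunmere=12 Elkhorn=9 Greywater=25 Ironridge=10 → close Greywater (overflow 13)
  25÷5 = 5 each, +1 to first 0
Round 3: Briarlake=15 Cedarfen=18 Dunmere=17 Elkhorn=14 Ironridge=15 → close Ironridge (overflow 8)
  15÷4 = 3 each, +1 to first 3
Round 4: Briarlake=19 Cedarfen=22 Dunmere=21 Elkhorn=17 → close Cedarfen (overflow 11)
  22÷3 = 7 each, +1 to first 1
Round 5: Briarlake=27 Dunmere=28 Elkhorn=24 → close Briarlake (overflow 15)
  27÷2 = 13 each, +1 to first 1
Round 6: Dunmere=42 Elkhorn=37 → close Dunmere (overflow 27)
  42÷1 = 42 each, +1 to first 0

Closure order: Fernhollow, Greywater, Ironridge, Cedarfen, Briarlake, Dunmere
Last habitat: Elkhorn with 79 animals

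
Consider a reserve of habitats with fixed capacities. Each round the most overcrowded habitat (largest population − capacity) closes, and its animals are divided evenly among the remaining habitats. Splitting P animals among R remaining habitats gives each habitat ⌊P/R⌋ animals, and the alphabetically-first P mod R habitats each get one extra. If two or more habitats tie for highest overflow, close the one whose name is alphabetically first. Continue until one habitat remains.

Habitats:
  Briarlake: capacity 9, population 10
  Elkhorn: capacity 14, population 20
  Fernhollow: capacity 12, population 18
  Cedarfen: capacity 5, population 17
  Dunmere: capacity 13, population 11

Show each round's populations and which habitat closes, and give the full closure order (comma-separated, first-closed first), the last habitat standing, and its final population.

Closure order: Cedarfen, Elkhorn, Fernhollow, Briarlake
Last habitat: Dunmere with 76 animals

Round 1: Briarlake=10 Cedarfen=17 Dunmere=11 Elkhorn=20 Fernhollow=18 → close Cedarfen (overflow 12)
  17÷4 = 4 each, +1 to first 1
Round 2: Briarlake=15 Dunmere=15 Elkhorn=24 Fernhollow=22 → close Elkhorn (overflow 10)
  24÷3 = 8 each, +1 to first 0
Round 3: Briarlake=23 Dunmere=23 Fernhollow=30 → close Fernhollow (overflow 18)
  30÷2 = 15 each, +1 to first 0
Round 4: Briarlake=38 Dunmere=38 → close Briarlake (overflow 29)
  38÷1 = 38 each, +1 to first 0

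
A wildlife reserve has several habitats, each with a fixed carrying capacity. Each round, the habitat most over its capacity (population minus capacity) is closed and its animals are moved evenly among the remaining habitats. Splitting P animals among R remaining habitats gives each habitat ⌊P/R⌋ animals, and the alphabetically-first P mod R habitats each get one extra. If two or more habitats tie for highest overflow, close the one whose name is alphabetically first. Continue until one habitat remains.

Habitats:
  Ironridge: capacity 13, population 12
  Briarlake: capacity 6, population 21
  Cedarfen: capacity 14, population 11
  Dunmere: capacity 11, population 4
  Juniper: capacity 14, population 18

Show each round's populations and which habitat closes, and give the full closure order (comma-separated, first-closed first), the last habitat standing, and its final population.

Round 1: Briarlake=21 Cedarfen=11 Dunmere=4 Ironridge=12 Juniper=18 → close Briarlake (overflow 15)
  21÷4 = 5 each, +1 to first 1
Round 2: Cedarfen=17 Dunmere=9 Ironridge=17 Juniper=23 → close Juniper (overflow 9)
  23÷3 = 7 each, +1 to first 2
Round 3: Cedarfen=25 Dunmere=17 Ironridge=24 → close Cedarfen (overflow 11)
  25÷2 = 12 each, +1 to first 1
Round 4: Dunmere=30 Ironridge=36 → close Ironridge (overflow 23)
  36÷1 = 36 each, +1 to first 0

Closure order: Briarlake, Juniper, Cedarfen, Ironridge
Last habitat: Dunmere with 66 animals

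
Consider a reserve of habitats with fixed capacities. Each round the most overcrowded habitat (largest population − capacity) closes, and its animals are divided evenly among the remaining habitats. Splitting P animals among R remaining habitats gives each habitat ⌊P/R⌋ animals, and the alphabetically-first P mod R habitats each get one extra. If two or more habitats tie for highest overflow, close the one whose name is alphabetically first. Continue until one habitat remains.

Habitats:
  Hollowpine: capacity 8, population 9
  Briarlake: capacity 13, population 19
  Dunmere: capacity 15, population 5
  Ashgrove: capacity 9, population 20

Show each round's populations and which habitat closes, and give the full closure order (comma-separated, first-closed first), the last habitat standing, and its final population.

Round 1: Ashgrove=20 Briarlake=19 Dunmere=5 Hollowpine=9 → close Ashgrove (overflow 11)
  20÷3 = 6 each, +1 to first 2
Round 2: Briarlake=26 Dunmere=12 Hollowpine=15 → close Briarlake (overflow 13)
  26÷2 = 13 each, +1 to first 0
Round 3: Dunmere=25 Hollowpine=28 → close Hollowpine (overflow 20)
  28÷1 = 28 each, +1 to first 0

Closure order: Ashgrove, Briarlake, Hollowpine
Last habitat: Dunmere with 53 animals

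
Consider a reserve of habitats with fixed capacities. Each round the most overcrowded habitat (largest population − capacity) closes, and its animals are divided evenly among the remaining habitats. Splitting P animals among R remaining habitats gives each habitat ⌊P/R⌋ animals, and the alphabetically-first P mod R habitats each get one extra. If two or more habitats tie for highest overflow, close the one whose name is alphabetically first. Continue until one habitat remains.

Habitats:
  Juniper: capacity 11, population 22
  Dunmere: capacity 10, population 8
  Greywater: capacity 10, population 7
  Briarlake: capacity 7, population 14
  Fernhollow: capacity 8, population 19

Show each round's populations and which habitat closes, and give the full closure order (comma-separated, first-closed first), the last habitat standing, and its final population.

Closure order: Fernhollow, Juniper, Briarlake, Dunmere
Last habitat: Greywater with 70 animals

Round 1: Briarlake=14 Dunmere=8 Fernhollow=19 Greywater=7 Juniper=22 → close Fernhollow (overflow 11)
  19÷4 = 4 each, +1 to first 3
Round 2: Briarlake=19 Dunmere=13 Greywater=12 Juniper=26 → close Juniper (overflow 15)
  26÷3 = 8 each, +1 to first 2
Round 3: Briarlake=28 Dunmere=22 Greywater=20 → close Briarlake (overflow 21)
  28÷2 = 14 each, +1 to first 0
Round 4: Dunmere=36 Greywater=34 → close Dunmere (overflow 26)
  36÷1 = 36 each, +1 to first 0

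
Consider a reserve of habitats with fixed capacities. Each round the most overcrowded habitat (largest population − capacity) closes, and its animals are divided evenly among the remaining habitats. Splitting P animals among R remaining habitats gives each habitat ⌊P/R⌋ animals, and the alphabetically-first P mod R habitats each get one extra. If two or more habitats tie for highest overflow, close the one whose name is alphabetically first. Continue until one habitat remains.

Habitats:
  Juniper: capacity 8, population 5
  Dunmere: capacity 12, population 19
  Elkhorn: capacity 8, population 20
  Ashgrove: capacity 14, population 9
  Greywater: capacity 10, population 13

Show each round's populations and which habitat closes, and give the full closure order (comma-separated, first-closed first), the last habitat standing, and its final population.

Round 1: Ashgrove=9 Dunmere=19 Elkhorn=20 Greywater=13 Juniper=5 → close Elkhorn (overflow 12)
  20÷4 = 5 each, +1 to first 0
Round 2: Ashgrove=14 Dunmere=24 Greywater=18 Juniper=10 → close Dunmere (overflow 12)
  24÷3 = 8 each, +1 to first 0
Round 3: Ashgrove=22 Greywater=26 Juniper=18 → close Greywater (overflow 16)
  26÷2 = 13 each, +1 to first 0
Round 4: Ashgrove=35 Juniper=31 → close Juniper (overflow 23)
  31÷1 = 31 each, +1 to first 0

Closure order: Elkhorn, Dunmere, Greywater, Juniper
Last habitat: Ashgrove with 66 animals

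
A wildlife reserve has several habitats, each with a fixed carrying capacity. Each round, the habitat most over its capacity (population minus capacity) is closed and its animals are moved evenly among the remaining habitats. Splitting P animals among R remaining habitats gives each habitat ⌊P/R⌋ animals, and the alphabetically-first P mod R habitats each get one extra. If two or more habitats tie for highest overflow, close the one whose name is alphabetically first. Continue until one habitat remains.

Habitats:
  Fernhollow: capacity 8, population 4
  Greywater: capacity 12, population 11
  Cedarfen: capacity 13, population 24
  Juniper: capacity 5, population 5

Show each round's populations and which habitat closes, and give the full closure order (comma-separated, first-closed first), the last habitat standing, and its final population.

Closure order: Cedarfen, Juniper, Greywater
Last habitat: Fernhollow with 44 animals

Round 1: Cedarfen=24 Fernhollow=4 Greywater=11 Juniper=5 → close Cedarfen (overflow 11)
  24÷3 = 8 each, +1 to first 0
Round 2: Fernhollow=12 Greywater=19 Juniper=13 → close Juniper (overflow 8)
  13÷2 = 6 each, +1 to first 1
Round 3: Fernhollow=19 Greywater=25 → close Greywater (overflow 13)
  25÷1 = 25 each, +1 to first 0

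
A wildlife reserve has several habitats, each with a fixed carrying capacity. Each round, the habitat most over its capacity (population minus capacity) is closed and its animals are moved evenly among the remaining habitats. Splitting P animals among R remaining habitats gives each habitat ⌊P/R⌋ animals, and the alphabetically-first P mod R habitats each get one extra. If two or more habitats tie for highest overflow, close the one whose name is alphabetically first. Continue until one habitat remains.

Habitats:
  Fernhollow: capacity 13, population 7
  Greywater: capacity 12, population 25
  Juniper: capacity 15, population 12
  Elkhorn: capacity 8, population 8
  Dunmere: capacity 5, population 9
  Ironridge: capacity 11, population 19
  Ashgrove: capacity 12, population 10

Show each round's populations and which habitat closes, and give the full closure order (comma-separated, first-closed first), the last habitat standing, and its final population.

Closure order: Greywater, Ironridge, Dunmere, Elkhorn, Ashgrove, Juniper
Last habitat: Fernhollow with 90 animals

Round 1: Ashgrove=10 Dunmere=9 Elkhorn=8 Fernhollow=7 Greywater=25 Ironridge=19 Juniper=12 → close Greywater (overflow 13)
  25÷6 = 4 each, +1 to first 1
Round 2: Ashgrove=15 Dunmere=13 Elkhorn=12 Fernhollow=11 Ironridge=23 Juniper=16 → close Ironridge (overflow 12)
  23÷5 = 4 each, +1 to first 3
Round 3: Ashgrove=20 Dunmere=18 Elkhorn=17 Fernhollow=15 Juniper=20 → close Dunmere (overflow 13)
  18÷4 = 4 each, +1 to first 2
Round 4: Ashgrove=25 Elkhorn=22 Fernhollow=19 Juniper=24 → close Elkhorn (overflow 14)
  22÷3 = 7 each, +1 to first 1
Round 5: Ashgrove=33 Fernhollow=26 Juniper=31 → close Ashgrove (overflow 21)
  33÷2 = 16 each, +1 to first 1
Round 6: Fernhollow=43 Juniper=47 → close Juniper (overflow 32)
  47÷1 = 47 each, +1 to first 0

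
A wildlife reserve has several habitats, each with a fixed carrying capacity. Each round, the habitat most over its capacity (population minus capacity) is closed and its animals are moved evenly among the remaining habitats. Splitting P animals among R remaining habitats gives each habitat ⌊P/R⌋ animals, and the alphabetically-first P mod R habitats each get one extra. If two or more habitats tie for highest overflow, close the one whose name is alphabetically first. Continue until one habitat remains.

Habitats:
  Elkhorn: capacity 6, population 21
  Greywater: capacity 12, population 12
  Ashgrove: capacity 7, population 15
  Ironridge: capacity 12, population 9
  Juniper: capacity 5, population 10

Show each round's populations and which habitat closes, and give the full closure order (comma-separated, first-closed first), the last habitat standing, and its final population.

Closure order: Elkhorn, Ashgrove, Juniper, Greywater
Last habitat: Ironridge with 67 animals

Round 1: Ashgrove=15 Elkhorn=21 Greywater=12 Ironridge=9 Juniper=10 → close Elkhorn (overflow 15)
  21÷4 = 5 each, +1 to first 1
Round 2: Ashgrove=21 Greywater=17 Ironridge=14 Juniper=15 → close Ashgrove (overflow 14)
  21÷3 = 7 each, +1 to first 0
Round 3: Greywater=24 Ironridge=21 Juniper=22 → close Juniper (overflow 17)
  22÷2 = 11 each, +1 to first 0
Round 4: Greywater=35 Ironridge=32 → close Greywater (overflow 23)
  35÷1 = 35 each, +1 to first 0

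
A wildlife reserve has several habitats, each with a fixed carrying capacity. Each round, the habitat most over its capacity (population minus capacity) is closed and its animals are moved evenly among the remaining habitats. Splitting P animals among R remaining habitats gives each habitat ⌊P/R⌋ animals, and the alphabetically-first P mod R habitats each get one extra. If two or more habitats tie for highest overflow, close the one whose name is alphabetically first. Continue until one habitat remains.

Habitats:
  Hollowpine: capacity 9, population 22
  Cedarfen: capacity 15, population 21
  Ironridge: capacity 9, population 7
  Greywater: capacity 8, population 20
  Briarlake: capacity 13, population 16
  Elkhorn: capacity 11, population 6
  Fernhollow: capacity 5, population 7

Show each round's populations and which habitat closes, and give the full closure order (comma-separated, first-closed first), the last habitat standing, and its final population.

Closure order: Hollowpine, Greywater, Cedarfen, Briarlake, Fernhollow, Elkhorn
Last habitat: Ironridge with 99 animals

Round 1: Briarlake=16 Cedarfen=21 Elkhorn=6 Fernhollow=7 Greywater=20 Hollowpine=22 Ironridge=7 → close Hollowpine (overflow 13)
  22÷6 = 3 each, +1 to first 4
Round 2: Briarlake=20 Cedarfen=25 Elkhorn=10 Fernhollow=11 Greywater=23 Ironridge=10 → close Greywater (overflow 15)
  23÷5 = 4 each, +1 to first 3
Round 3: Briarlake=25 Cedarfen=30 Elkhorn=15 Fernhollow=15 Ironridge=14 → close Cedarfen (overflow 15)
  30÷4 = 7 each, +1 to first 2
Round 4: Briarlake=33 Elkhorn=23 Fernhollow=22 Ironridge=21 → close Briarlake (overflow 20)
  33÷3 = 11 each, +1 to first 0
Round 5: Elkhorn=34 Fernhollow=33 Ironridge=32 → close Fernhollow (overflow 28)
  33÷2 = 16 each, +1 to first 1
Round 6: Elkhorn=51 Ironridge=48 → close Elkhorn (overflow 40)
  51÷1 = 51 each, +1 to first 0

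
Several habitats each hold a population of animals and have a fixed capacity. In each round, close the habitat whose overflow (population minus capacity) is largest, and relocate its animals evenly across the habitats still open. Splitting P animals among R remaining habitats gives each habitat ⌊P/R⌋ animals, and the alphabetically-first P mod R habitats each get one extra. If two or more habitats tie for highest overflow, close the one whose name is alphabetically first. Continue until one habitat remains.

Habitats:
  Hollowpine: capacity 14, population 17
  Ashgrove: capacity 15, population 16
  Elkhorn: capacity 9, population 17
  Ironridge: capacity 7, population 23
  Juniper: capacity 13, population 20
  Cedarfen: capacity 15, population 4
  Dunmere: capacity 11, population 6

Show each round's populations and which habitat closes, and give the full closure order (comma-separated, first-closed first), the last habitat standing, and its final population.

Closure order: Ironridge, Elkhorn, Juniper, Ashgrove, Hollowpine, Dunmere
Last habitat: Cedarfen with 103 animals

Round 1: Ashgrove=16 Cedarfen=4 Dunmere=6 Elkhorn=17 Hollowpine=17 Ironridge=23 Juniper=20 → close Ironridge (overflow 16)
  23÷6 = 3 each, +1 to first 5
Round 2: Ashgrove=20 Cedarfen=8 Dunmere=10 Elkhorn=21 Hollowpine=21 Juniper=23 → close Elkhorn (overflow 12)
  21÷5 = 4 each, +1 to first 1
Round 3: Ashgrove=25 Cedarfen=12 Dunmere=14 Hollowpine=25 Juniper=27 → close Juniper (overflow 14)
  27÷4 = 6 each, +1 to first 3
Round 4: Ashgrove=32 Cedarfen=19 Dunmere=21 Hollowpine=31 → close Ashgrove (overflow 17)
  32÷3 = 10 each, +1 to first 2
Round 5: Cedarfen=30 Dunmere=32 Hollowpine=41 → close Hollowpine (overflow 27)
  41÷2 = 20 each, +1 to first 1
Round 6: Cedarfen=51 Dunmere=52 → close Dunmere (overflow 41)
  52÷1 = 52 each, +1 to first 0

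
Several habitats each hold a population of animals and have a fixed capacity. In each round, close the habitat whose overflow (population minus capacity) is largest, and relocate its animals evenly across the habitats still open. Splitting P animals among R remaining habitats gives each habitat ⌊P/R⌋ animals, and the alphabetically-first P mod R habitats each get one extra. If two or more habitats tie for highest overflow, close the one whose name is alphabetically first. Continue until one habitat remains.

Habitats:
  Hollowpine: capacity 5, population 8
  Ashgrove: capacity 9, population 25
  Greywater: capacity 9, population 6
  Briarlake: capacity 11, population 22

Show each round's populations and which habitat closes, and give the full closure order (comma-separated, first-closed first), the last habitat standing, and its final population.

Closure order: Ashgrove, Briarlake, Hollowpine
Last habitat: Greywater with 61 animals

Round 1: Ashgrove=25 Briarlake=22 Greywater=6 Hollowpine=8 → close Ashgrove (overflow 16)
  25÷3 = 8 each, +1 to first 1
Round 2: Briarlake=31 Greywater=14 Hollowpine=16 → close Briarlake (overflow 20)
  31÷2 = 15 each, +1 to first 1
Round 3: Greywater=30 Hollowpine=31 → close Hollowpine (overflow 26)
  31÷1 = 31 each, +1 to first 0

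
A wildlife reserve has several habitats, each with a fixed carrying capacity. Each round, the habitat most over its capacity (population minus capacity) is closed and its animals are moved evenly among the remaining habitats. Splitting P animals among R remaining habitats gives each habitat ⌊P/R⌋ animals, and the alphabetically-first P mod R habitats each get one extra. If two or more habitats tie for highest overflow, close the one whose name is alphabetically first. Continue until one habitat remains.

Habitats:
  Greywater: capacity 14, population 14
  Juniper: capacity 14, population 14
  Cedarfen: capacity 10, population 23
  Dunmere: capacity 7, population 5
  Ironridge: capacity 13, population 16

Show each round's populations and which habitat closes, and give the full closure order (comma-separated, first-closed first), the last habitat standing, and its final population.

Closure order: Cedarfen, Ironridge, Greywater, Dunmere
Last habitat: Juniper with 72 animals

Round 1: Cedarfen=23 Dunmere=5 Greywater=14 Ironridge=16 Juniper=14 → close Cedarfen (overflow 13)
  23÷4 = 5 each, +1 to first 3
Round 2: Dunmere=11 Greywater=20 Ironridge=22 Juniper=19 → close Ironridge (overflow 9)
  22÷3 = 7 each, +1 to first 1
Round 3: Dunmere=19 Greywater=27 Juniper=26 → close Greywater (overflow 13)
  27÷2 = 13 each, +1 to first 1
Round 4: Dunmere=33 Juniper=39 → close Dunmere (overflow 26)
  33÷1 = 33 each, +1 to first 0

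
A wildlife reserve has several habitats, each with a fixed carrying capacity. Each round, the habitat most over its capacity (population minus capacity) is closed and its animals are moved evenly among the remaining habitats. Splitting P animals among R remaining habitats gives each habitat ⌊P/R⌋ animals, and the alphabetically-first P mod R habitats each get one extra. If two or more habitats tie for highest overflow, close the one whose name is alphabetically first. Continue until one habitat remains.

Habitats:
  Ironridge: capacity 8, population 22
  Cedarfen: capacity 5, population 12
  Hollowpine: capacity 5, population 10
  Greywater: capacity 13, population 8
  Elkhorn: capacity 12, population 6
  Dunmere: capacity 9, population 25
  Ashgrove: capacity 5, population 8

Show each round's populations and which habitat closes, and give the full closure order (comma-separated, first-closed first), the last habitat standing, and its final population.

Round 1: Ashgrove=8 Cedarfen=12 Dunmere=25 Elkhorn=6 Greywater=8 Hollowpine=10 Ironridge=22 → close Dunmere (overflow 16)
  25÷6 = 4 each, +1 to first 1
Round 2: Ashgrove=13 Cedarfen=16 Elkhorn=10 Greywater=12 Hollowpine=14 Ironridge=26 → close Ironridge (overflow 18)
  26÷5 = 5 each, +1 to first 1
Round 3: Ashgrove=19 Cedarfen=21 Elkhorn=15 Greywater=17 Hollowpine=19 → close Cedarfen (overflow 16)
  21÷4 = 5 each, +1 to first 1
Round 4: Ashgrove=25 Elkhorn=20 Greywater=22 Hollowpine=24 → close Ashgrove (overflow 20)
  25÷3 = 8 each, +1 to first 1
Round 5: Elkhorn=29 Greywater=30 Hollowpine=32 → close Hollowpine (overflow 27)
  32÷2 = 16 each, +1 to first 0
Round 6: Elkhorn=45 Greywater=46 → close Elkhorn (overflow 33)
  45÷1 = 45 each, +1 to first 0

Closure order: Dunmere, Ironridge, Cedarfen, Ashgrove, Hollowpine, Elkhorn
Last habitat: Greywater with 91 animals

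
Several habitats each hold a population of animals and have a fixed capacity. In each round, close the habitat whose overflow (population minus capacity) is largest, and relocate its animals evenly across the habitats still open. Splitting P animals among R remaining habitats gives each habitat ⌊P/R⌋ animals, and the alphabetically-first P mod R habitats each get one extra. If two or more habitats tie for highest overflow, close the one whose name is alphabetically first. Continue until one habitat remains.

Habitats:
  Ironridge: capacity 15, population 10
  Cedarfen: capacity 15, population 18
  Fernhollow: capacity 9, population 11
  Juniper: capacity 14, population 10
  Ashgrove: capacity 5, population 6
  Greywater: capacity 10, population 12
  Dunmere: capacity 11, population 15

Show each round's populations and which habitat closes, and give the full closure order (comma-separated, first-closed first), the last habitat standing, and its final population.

Round 1: Ashgrove=6 Cedarfen=18 Dunmere=15 Fernhollow=11 Greywater=12 Ironridge=10 Juniper=10 → close Dunmere (overflow 4)
  15÷6 = 2 each, +1 to first 3
Round 2: Ashgrove=9 Cedarfen=21 Fernhollow=14 Greywater=14 Ironridge=12 Juniper=12 → close Cedarfen (overflow 6)
  21÷5 = 4 each, +1 to first 1
Round 3: Ashgrove=14 Fernhollow=18 Greywater=18 Ironridge=16 Juniper=16 → close Ashgrove (overflow 9)
  14÷4 = 3 each, +1 to first 2
Round 4: Fernhollow=22 Greywater=22 Ironridge=19 Juniper=19 → close Fernhollow (overflow 13)
  22÷3 = 7 each, +1 to first 1
Round 5: Greywater=30 Ironridge=26 Juniper=26 → close Greywater (overflow 20)
  30÷2 = 15 each, +1 to first 0
Round 6: Ironridge=41 Juniper=41 → close Juniper (overflow 27)
  41÷1 = 41 each, +1 to first 0

Closure order: Dunmere, Cedarfen, Ashgrove, Fernhollow, Greywater, Juniper
Last habitat: Ironridge with 82 animals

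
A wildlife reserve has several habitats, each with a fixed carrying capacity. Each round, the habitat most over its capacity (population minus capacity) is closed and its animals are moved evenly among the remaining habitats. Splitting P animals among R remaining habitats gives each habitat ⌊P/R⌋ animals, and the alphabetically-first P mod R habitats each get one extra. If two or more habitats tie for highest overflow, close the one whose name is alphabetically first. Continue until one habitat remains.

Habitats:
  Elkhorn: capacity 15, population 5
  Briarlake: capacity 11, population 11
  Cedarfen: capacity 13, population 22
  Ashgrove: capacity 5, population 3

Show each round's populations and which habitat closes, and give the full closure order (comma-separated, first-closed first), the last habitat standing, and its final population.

Closure order: Cedarfen, Briarlake, Ashgrove
Last habitat: Elkhorn with 41 animals

Round 1: Ashgrove=3 Briarlake=11 Cedarfen=22 Elkhorn=5 → close Cedarfen (overflow 9)
  22÷3 = 7 each, +1 to first 1
Round 2: Ashgrove=11 Briarlake=18 Elkhorn=12 → close Briarlake (overflow 7)
  18÷2 = 9 each, +1 to first 0
Round 3: Ashgrove=20 Elkhorn=21 → close Ashgrove (overflow 15)
  20÷1 = 20 each, +1 to first 0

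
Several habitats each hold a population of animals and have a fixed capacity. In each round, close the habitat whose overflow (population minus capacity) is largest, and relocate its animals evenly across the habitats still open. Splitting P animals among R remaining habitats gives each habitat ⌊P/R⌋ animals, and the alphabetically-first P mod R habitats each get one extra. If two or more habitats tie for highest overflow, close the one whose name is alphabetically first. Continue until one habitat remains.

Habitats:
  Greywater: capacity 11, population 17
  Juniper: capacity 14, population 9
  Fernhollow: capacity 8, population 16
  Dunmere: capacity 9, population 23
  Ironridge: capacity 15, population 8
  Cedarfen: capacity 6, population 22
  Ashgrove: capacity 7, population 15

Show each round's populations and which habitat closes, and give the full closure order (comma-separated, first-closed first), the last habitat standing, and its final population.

Round 1: Ashgrove=15 Cedarfen=22 Dunmere=23 Fernhollow=16 Greywater=17 Ironridge=8 Juniper=9 → close Cedarfen (overflow 16)
  22÷6 = 3 each, +1 to first 4
Round 2: Ashgrove=19 Dunmere=27 Fernhollow=20 Greywater=21 Ironridge=11 Juniper=12 → close Dunmere (overflow 18)
  27÷5 = 5 each, +1 to first 2
Round 3: Ashgrove=25 Fernhollow=26 Greywater=26 Ironridge=16 Juniper=17 → close Ashgrove (overflow 18)
  25÷4 = 6 each, +1 to first 1
Round 4: Fernhollow=33 Greywater=32 Ironridge=22 Juniper=23 → close Fernhollow (overflow 25)
  33÷3 = 11 each, +1 to first 0
Round 5: Greywater=43 Ironridge=33 Juniper=34 → close Greywater (overflow 32)
  43÷2 = 21 each, +1 to first 1
Round 6: Ironridge=55 Juniper=55 → close Juniper (overflow 41)
  55÷1 = 55 each, +1 to first 0

Closure order: Cedarfen, Dunmere, Ashgrove, Fernhollow, Greywater, Juniper
Last habitat: Ironridge with 110 animals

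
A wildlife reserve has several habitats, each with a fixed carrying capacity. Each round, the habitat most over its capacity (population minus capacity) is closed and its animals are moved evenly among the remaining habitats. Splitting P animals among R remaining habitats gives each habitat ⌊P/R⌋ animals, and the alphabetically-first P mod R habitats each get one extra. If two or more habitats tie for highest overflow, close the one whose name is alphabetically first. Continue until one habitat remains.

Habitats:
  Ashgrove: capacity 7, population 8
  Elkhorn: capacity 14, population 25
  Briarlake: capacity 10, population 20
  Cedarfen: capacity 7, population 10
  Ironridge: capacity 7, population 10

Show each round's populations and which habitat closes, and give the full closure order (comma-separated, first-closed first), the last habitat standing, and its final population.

Closure order: Elkhorn, Briarlake, Cedarfen, Ashgrove
Last habitat: Ironridge with 73 animals

Round 1: Ashgrove=8 Briarlake=20 Cedarfen=10 Elkhorn=25 Ironridge=10 → close Elkhorn (overflow 11)
  25÷4 = 6 each, +1 to first 1
Round 2: Ashgrove=15 Briarlake=26 Cedarfen=16 Ironridge=16 → close Briarlake (overflow 16)
  26÷3 = 8 each, +1 to first 2
Round 3: Ashgrove=24 Cedarfen=25 Ironridge=24 → close Cedarfen (overflow 18)
  25÷2 = 12 each, +1 to first 1
Round 4: Ashgrove=37 Ironridge=36 → close Ashgrove (overflow 30)
  37÷1 = 37 each, +1 to first 0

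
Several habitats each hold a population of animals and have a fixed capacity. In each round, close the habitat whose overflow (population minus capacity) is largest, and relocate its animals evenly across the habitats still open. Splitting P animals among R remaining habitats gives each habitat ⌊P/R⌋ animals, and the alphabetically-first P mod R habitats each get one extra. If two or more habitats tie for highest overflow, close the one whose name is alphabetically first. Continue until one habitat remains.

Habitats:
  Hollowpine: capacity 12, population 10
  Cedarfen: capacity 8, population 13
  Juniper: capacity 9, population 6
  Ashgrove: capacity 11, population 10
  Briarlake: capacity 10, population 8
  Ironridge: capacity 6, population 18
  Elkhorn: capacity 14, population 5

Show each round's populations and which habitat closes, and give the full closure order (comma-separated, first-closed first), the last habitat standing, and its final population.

Closure order: Ironridge, Cedarfen, Ashgrove, Briarlake, Hollowpine, Juniper
Last habitat: Elkhorn with 70 animals

Round 1: Ashgrove=10 Briarlake=8 Cedarfen=13 Elkhorn=5 Hollowpine=10 Ironridge=18 Juniper=6 → close Ironridge (overflow 12)
  18÷6 = 3 each, +1 to first 0
Round 2: Ashgrove=13 Briarlake=11 Cedarfen=16 Elkhorn=8 Hollowpine=13 Juniper=9 → close Cedarfen (overflow 8)
  16÷5 = 3 each, +1 to first 1
Round 3: Ashgrove=17 Briarlake=14 Elkhorn=11 Hollowpine=16 Juniper=12 → close Ashgrove (overflow 6)
  17÷4 = 4 each, +1 to first 1
Round 4: Briarlake=19 Elkhorn=15 Hollowpine=20 Juniper=16 → close Briarlake (overflow 9)
  19÷3 = 6 each, +1 to first 1
Round 5: Elkhorn=22 Hollowpine=26 Juniper=22 → close Hollowpine (overflow 14)
  26÷2 = 13 each, +1 to first 0
Round 6: Elkhorn=35 Juniper=35 → close Juniper (overflow 26)
  35÷1 = 35 each, +1 to first 0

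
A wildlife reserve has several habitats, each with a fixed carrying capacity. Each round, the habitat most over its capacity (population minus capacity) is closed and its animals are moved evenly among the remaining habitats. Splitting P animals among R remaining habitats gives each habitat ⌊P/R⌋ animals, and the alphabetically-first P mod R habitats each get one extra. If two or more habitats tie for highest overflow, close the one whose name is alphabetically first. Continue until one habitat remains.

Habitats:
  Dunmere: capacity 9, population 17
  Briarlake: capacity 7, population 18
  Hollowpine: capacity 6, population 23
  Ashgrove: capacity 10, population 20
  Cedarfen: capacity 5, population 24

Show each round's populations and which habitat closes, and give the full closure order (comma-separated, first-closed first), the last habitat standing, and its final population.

Round 1: Ashgrove=20 Briarlake=18 Cedarfen=24 Dunmere=17 Hollowpine=23 → close Cedarfen (overflow 19)
  24÷4 = 6 each, +1 to first 0
Round 2: Ashgrove=26 Briarlake=24 Dunmere=23 Hollowpine=29 → close Hollowpine (overflow 23)
  29÷3 = 9 each, +1 to first 2
Round 3: Ashgrove=36 Briarlake=34 Dunmere=32 → close Briarlake (overflow 27)
  34÷2 = 17 each, +1 to first 0
Round 4: Ashgrove=53 Dunmere=49 → close Ashgrove (overflow 43)
  53÷1 = 53 each, +1 to first 0

Closure order: Cedarfen, Hollowpine, Briarlake, Ashgrove
Last habitat: Dunmere with 102 animals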